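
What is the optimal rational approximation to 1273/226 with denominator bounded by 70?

Expand x = 1273/226 as a continued fraction with the Euclidean algorithm:
  1273 = 5*226 + 143, so a_0 = 5.
  226 = 1*143 + 83, so a_1 = 1.
  143 = 1*83 + 60, so a_2 = 1.
  83 = 1*60 + 23, so a_3 = 1.
  60 = 2*23 + 14, so a_4 = 2.
  23 = 1*14 + 9, so a_5 = 1.
  14 = 1*9 + 5, so a_6 = 1.
  9 = 1*5 + 4, so a_7 = 1.
  5 = 1*4 + 1, so a_8 = 1.
  4 = 4*1 + 0, so a_9 = 4.
so x = [5; 1, 1, 1, 2, 1, 1, 1, 1, 4].
Convergents (p_i = a_i*p_{i-1} + p_{i-2}, q_i = a_i*q_{i-1} + q_{i-2} with p_{-2}=0, p_{-1}=1, q_{-2}=1, q_{-1}=0), until the denominator exceeds 70:
  i=0: a_0=5, p_0 = 5*1 + 0 = 5, q_0 = 5*0 + 1 = 1.
  i=1: a_1=1, p_1 = 1*5 + 1 = 6, q_1 = 1*1 + 0 = 1.
  i=2: a_2=1, p_2 = 1*6 + 5 = 11, q_2 = 1*1 + 1 = 2.
  i=3: a_3=1, p_3 = 1*11 + 6 = 17, q_3 = 1*2 + 1 = 3.
  i=4: a_4=2, p_4 = 2*17 + 11 = 45, q_4 = 2*3 + 2 = 8.
  i=5: a_5=1, p_5 = 1*45 + 17 = 62, q_5 = 1*8 + 3 = 11.
  i=6: a_6=1, p_6 = 1*62 + 45 = 107, q_6 = 1*11 + 8 = 19.
  i=7: a_7=1, p_7 = 1*107 + 62 = 169, q_7 = 1*19 + 11 = 30.
  i=8: a_8=1, p_8 = 1*169 + 107 = 276, q_8 = 1*30 + 19 = 49.
  i=9: a_9=4, p_9 = 4*276 + 169 = 1273, q_9 = 4*49 + 30 = 226.
q_9 = 226 > 70, so the last convergent with denominator <= 70 is p_8/q_8 = 276/49.
The closest fraction with denominator <= 70 is either p_8/q_8 or the intermediate fraction (k*p_8 + p_7)/(k*q_8 + q_7) with the largest k >= 1 whose denominator stays <= 70; these approach x as k grows, and every other convergent or intermediate fraction in range is farther away.
Largest k: floor((70 - q_7)/q_8) = floor((70 - 30)/49) = 0.
Since k = 0, no intermediate fraction beyond p_8/q_8 has denominator <= 70, so the convergent 276/49 is the closest (its error is |1273*49 - 276*226|/(226*49) = 1/11074).

276/49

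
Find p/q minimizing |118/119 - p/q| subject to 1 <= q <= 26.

Expand x = 118/119 as a continued fraction with the Euclidean algorithm:
  118 = 0*119 + 118, so a_0 = 0.
  119 = 1*118 + 1, so a_1 = 1.
  118 = 118*1 + 0, so a_2 = 118.
so x = [0; 1, 118].
Convergents (p_i = a_i*p_{i-1} + p_{i-2}, q_i = a_i*q_{i-1} + q_{i-2} with p_{-2}=0, p_{-1}=1, q_{-2}=1, q_{-1}=0), until the denominator exceeds 26:
  i=0: a_0=0, p_0 = 0*1 + 0 = 0, q_0 = 0*0 + 1 = 1.
  i=1: a_1=1, p_1 = 1*0 + 1 = 1, q_1 = 1*1 + 0 = 1.
  i=2: a_2=118, p_2 = 118*1 + 0 = 118, q_2 = 118*1 + 1 = 119.
q_2 = 119 > 26, so the last convergent with denominator <= 26 is p_1/q_1 = 1/1.
The closest fraction with denominator <= 26 is either p_1/q_1 or the intermediate fraction (k*p_1 + p_0)/(k*q_1 + q_0) with the largest k >= 1 whose denominator stays <= 26; these approach x as k grows, and every other convergent or intermediate fraction in range is farther away.
Largest k: floor((26 - q_0)/q_1) = floor((26 - 1)/1) = 25.
That gives (25*1 + 0)/(25*1 + 1) = 25/26.
Compare the errors: |x - 1/1| = |118*1 - 1*119|/(119*1) = 1/119, and |x - 25/26| = |118*26 - 25*119|/(119*26) = 93/3094.
Cross-multiplying, 1*3094 = 3094 < 11067 = 93*119, so 1/119 is smaller: the convergent 1/1 is closer to x than 25/26.

1/1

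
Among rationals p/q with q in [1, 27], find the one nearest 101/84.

6/5

Expand x = 101/84 as a continued fraction with the Euclidean algorithm:
  101 = 1*84 + 17, so a_0 = 1.
  84 = 4*17 + 16, so a_1 = 4.
  17 = 1*16 + 1, so a_2 = 1.
  16 = 16*1 + 0, so a_3 = 16.
so x = [1; 4, 1, 16].
Convergents (p_i = a_i*p_{i-1} + p_{i-2}, q_i = a_i*q_{i-1} + q_{i-2} with p_{-2}=0, p_{-1}=1, q_{-2}=1, q_{-1}=0), until the denominator exceeds 27:
  i=0: a_0=1, p_0 = 1*1 + 0 = 1, q_0 = 1*0 + 1 = 1.
  i=1: a_1=4, p_1 = 4*1 + 1 = 5, q_1 = 4*1 + 0 = 4.
  i=2: a_2=1, p_2 = 1*5 + 1 = 6, q_2 = 1*4 + 1 = 5.
  i=3: a_3=16, p_3 = 16*6 + 5 = 101, q_3 = 16*5 + 4 = 84.
q_3 = 84 > 27, so the last convergent with denominator <= 27 is p_2/q_2 = 6/5.
The closest fraction with denominator <= 27 is either p_2/q_2 or the intermediate fraction (k*p_2 + p_1)/(k*q_2 + q_1) with the largest k >= 1 whose denominator stays <= 27; these approach x as k grows, and every other convergent or intermediate fraction in range is farther away.
Largest k: floor((27 - q_1)/q_2) = floor((27 - 4)/5) = 4.
That gives (4*6 + 5)/(4*5 + 4) = 29/24.
Compare the errors: |x - 6/5| = |101*5 - 6*84|/(84*5) = 1/420, and |x - 29/24| = |101*24 - 29*84|/(84*24) = 12/2016.
Cross-multiplying, 1*2016 = 2016 < 5040 = 12*420, so 1/420 is smaller: the convergent 6/5 is closer to x than 29/24.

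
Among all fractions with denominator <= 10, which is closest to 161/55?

29/10

Expand x = 161/55 as a continued fraction with the Euclidean algorithm:
  161 = 2*55 + 51, so a_0 = 2.
  55 = 1*51 + 4, so a_1 = 1.
  51 = 12*4 + 3, so a_2 = 12.
  4 = 1*3 + 1, so a_3 = 1.
  3 = 3*1 + 0, so a_4 = 3.
so x = [2; 1, 12, 1, 3].
Convergents (p_i = a_i*p_{i-1} + p_{i-2}, q_i = a_i*q_{i-1} + q_{i-2} with p_{-2}=0, p_{-1}=1, q_{-2}=1, q_{-1}=0), until the denominator exceeds 10:
  i=0: a_0=2, p_0 = 2*1 + 0 = 2, q_0 = 2*0 + 1 = 1.
  i=1: a_1=1, p_1 = 1*2 + 1 = 3, q_1 = 1*1 + 0 = 1.
  i=2: a_2=12, p_2 = 12*3 + 2 = 38, q_2 = 12*1 + 1 = 13.
q_2 = 13 > 10, so the last convergent with denominator <= 10 is p_1/q_1 = 3/1.
The closest fraction with denominator <= 10 is either p_1/q_1 or the intermediate fraction (k*p_1 + p_0)/(k*q_1 + q_0) with the largest k >= 1 whose denominator stays <= 10; these approach x as k grows, and every other convergent or intermediate fraction in range is farther away.
Largest k: floor((10 - q_0)/q_1) = floor((10 - 1)/1) = 9.
That gives (9*3 + 2)/(9*1 + 1) = 29/10.
Compare the errors: |x - 3/1| = |161*1 - 3*55|/(55*1) = 4/55, and |x - 29/10| = |161*10 - 29*55|/(55*10) = 15/550.
Cross-multiplying, 15*55 = 825 < 2200 = 4*550, so 15/550 is smaller: the intermediate fraction 29/10 is closer to x than 3/1.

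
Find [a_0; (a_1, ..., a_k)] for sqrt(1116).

Write x_i = (sqrt(1116) + m_i)/d_i with (m_0, d_0) = (0, 1). a_0 = floor(sqrt(1116)) = 33, since 33^2 = 1089 <= 1116 < 1156 = 34^2.
Iterate m_{i+1} = d_i*a_i - m_i, d_{i+1} = (1116 - m_{i+1}^2)/d_i, a_{i+1} = floor((a_0 + m_{i+1})/d_{i+1}):
  m_1 = 1*33 - 0 = 33, d_1 = (1116 - 33^2)/1 = 27/1 = 27, a_1 = floor((33 + 33)/27) = 2.
  m_2 = 27*2 - 33 = 21, d_2 = (1116 - 21^2)/27 = 675/27 = 25, a_2 = floor((33 + 21)/25) = 2.
  m_3 = 25*2 - 21 = 29, d_3 = (1116 - 29^2)/25 = 275/25 = 11, a_3 = floor((33 + 29)/11) = 5.
  m_4 = 11*5 - 29 = 26, d_4 = (1116 - 26^2)/11 = 440/11 = 40, a_4 = floor((33 + 26)/40) = 1.
  m_5 = 40*1 - 26 = 14, d_5 = (1116 - 14^2)/40 = 920/40 = 23, a_5 = floor((33 + 14)/23) = 2.
  m_6 = 23*2 - 14 = 32, d_6 = (1116 - 32^2)/23 = 92/23 = 4, a_6 = floor((33 + 32)/4) = 16.
  m_7 = 4*16 - 32 = 32, d_7 = (1116 - 32^2)/4 = 92/4 = 23, a_7 = floor((33 + 32)/23) = 2.
  m_8 = 23*2 - 32 = 14, d_8 = (1116 - 14^2)/23 = 920/23 = 40, a_8 = floor((33 + 14)/40) = 1.
  m_9 = 40*1 - 14 = 26, d_9 = (1116 - 26^2)/40 = 440/40 = 11, a_9 = floor((33 + 26)/11) = 5.
  m_10 = 11*5 - 26 = 29, d_10 = (1116 - 29^2)/11 = 275/11 = 25, a_10 = floor((33 + 29)/25) = 2.
  m_11 = 25*2 - 29 = 21, d_11 = (1116 - 21^2)/25 = 675/25 = 27, a_11 = floor((33 + 21)/27) = 2.
  m_12 = 27*2 - 21 = 33, d_12 = (1116 - 33^2)/27 = 27/27 = 1, a_12 = floor((33 + 33)/1) = 66.
  m_13 = 1*66 - 33 = 33, d_13 = (1116 - 33^2)/1 = 27/1 = 27: (m_13, d_13) = (m_1, d_1) = (33, 27), so from here the quotients repeat a_1, ..., a_12; the period length is 12.
Hence the expansion of sqrt(1116) is a_0 = 33 followed by the repeating block 2, 2, 5, 1, 2, 16, 2, 1, 5, 2, 2, 66 (period 12).

[33; (2, 2, 5, 1, 2, 16, 2, 1, 5, 2, 2, 66)]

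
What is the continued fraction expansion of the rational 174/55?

[3; 6, 9]

Run the Euclidean algorithm on 174 and 55; the successive quotients are the partial quotients a_0, a_1, ... (each step inverts the fractional part left over by the previous one):
  174 = 3*55 + 9, so a_0 = 3.
  55 = 6*9 + 1, so a_1 = 6.
  9 = 9*1 + 0, so a_2 = 9.
The remainder reaches 0 after 3 divisions, so the expansion has 3 partial quotients, read off in order.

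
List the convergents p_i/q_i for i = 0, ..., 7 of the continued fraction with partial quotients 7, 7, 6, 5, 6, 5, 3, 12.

7/1, 50/7, 307/43, 1585/222, 9817/1375, 50670/7097, 161827/22666, 1992594/279089

Using the convergent recurrence p_i = a_i*p_{i-1} + p_{i-2}, q_i = a_i*q_{i-1} + q_{i-2} with p_{-2}=0, p_{-1}=1, q_{-2}=1, q_{-1}=0:
  i=0: a_0=7, p_0 = 7*1 + 0 = 7, q_0 = 7*0 + 1 = 1.
  i=1: a_1=7, p_1 = 7*7 + 1 = 50, q_1 = 7*1 + 0 = 7.
  i=2: a_2=6, p_2 = 6*50 + 7 = 307, q_2 = 6*7 + 1 = 43.
  i=3: a_3=5, p_3 = 5*307 + 50 = 1585, q_3 = 5*43 + 7 = 222.
  i=4: a_4=6, p_4 = 6*1585 + 307 = 9817, q_4 = 6*222 + 43 = 1375.
  i=5: a_5=5, p_5 = 5*9817 + 1585 = 50670, q_5 = 5*1375 + 222 = 7097.
  i=6: a_6=3, p_6 = 3*50670 + 9817 = 161827, q_6 = 3*7097 + 1375 = 22666.
  i=7: a_7=12, p_7 = 12*161827 + 50670 = 1992594, q_7 = 12*22666 + 7097 = 279089.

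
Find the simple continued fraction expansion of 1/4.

Run the Euclidean algorithm on 1 and 4; the successive quotients are the partial quotients a_0, a_1, ... (each step inverts the fractional part left over by the previous one):
  1 = 0*4 + 1, so a_0 = 0.
  4 = 4*1 + 0, so a_1 = 4.
The remainder reaches 0 after 2 divisions, so the expansion has 2 partial quotients, read off in order.

[0; 4]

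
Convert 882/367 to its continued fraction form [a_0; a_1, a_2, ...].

[2; 2, 2, 11, 1, 5]

Run the Euclidean algorithm on 882 and 367; the successive quotients are the partial quotients a_0, a_1, ... (each step inverts the fractional part left over by the previous one):
  882 = 2*367 + 148, so a_0 = 2.
  367 = 2*148 + 71, so a_1 = 2.
  148 = 2*71 + 6, so a_2 = 2.
  71 = 11*6 + 5, so a_3 = 11.
  6 = 1*5 + 1, so a_4 = 1.
  5 = 5*1 + 0, so a_5 = 5.
The remainder reaches 0 after 6 divisions, so the expansion has 6 partial quotients, read off in order.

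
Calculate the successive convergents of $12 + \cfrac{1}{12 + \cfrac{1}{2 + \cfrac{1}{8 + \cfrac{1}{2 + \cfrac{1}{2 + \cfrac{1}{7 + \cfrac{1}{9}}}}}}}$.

Using the convergent recurrence p_i = a_i*p_{i-1} + p_{i-2}, q_i = a_i*q_{i-1} + q_{i-2} with p_{-2}=0, p_{-1}=1, q_{-2}=1, q_{-1}=0:
  i=0: a_0=12, p_0 = 12*1 + 0 = 12, q_0 = 12*0 + 1 = 1.
  i=1: a_1=12, p_1 = 12*12 + 1 = 145, q_1 = 12*1 + 0 = 12.
  i=2: a_2=2, p_2 = 2*145 + 12 = 302, q_2 = 2*12 + 1 = 25.
  i=3: a_3=8, p_3 = 8*302 + 145 = 2561, q_3 = 8*25 + 12 = 212.
  i=4: a_4=2, p_4 = 2*2561 + 302 = 5424, q_4 = 2*212 + 25 = 449.
  i=5: a_5=2, p_5 = 2*5424 + 2561 = 13409, q_5 = 2*449 + 212 = 1110.
  i=6: a_6=7, p_6 = 7*13409 + 5424 = 99287, q_6 = 7*1110 + 449 = 8219.
  i=7: a_7=9, p_7 = 9*99287 + 13409 = 906992, q_7 = 9*8219 + 1110 = 75081.

12/1, 145/12, 302/25, 2561/212, 5424/449, 13409/1110, 99287/8219, 906992/75081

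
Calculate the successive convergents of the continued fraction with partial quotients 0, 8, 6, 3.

0/1, 1/8, 6/49, 19/155

Using the convergent recurrence p_i = a_i*p_{i-1} + p_{i-2}, q_i = a_i*q_{i-1} + q_{i-2} with p_{-2}=0, p_{-1}=1, q_{-2}=1, q_{-1}=0:
  i=0: a_0=0, p_0 = 0*1 + 0 = 0, q_0 = 0*0 + 1 = 1.
  i=1: a_1=8, p_1 = 8*0 + 1 = 1, q_1 = 8*1 + 0 = 8.
  i=2: a_2=6, p_2 = 6*1 + 0 = 6, q_2 = 6*8 + 1 = 49.
  i=3: a_3=3, p_3 = 3*6 + 1 = 19, q_3 = 3*49 + 8 = 155.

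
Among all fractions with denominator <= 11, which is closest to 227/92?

27/11

Expand x = 227/92 as a continued fraction with the Euclidean algorithm:
  227 = 2*92 + 43, so a_0 = 2.
  92 = 2*43 + 6, so a_1 = 2.
  43 = 7*6 + 1, so a_2 = 7.
  6 = 6*1 + 0, so a_3 = 6.
so x = [2; 2, 7, 6].
Convergents (p_i = a_i*p_{i-1} + p_{i-2}, q_i = a_i*q_{i-1} + q_{i-2} with p_{-2}=0, p_{-1}=1, q_{-2}=1, q_{-1}=0), until the denominator exceeds 11:
  i=0: a_0=2, p_0 = 2*1 + 0 = 2, q_0 = 2*0 + 1 = 1.
  i=1: a_1=2, p_1 = 2*2 + 1 = 5, q_1 = 2*1 + 0 = 2.
  i=2: a_2=7, p_2 = 7*5 + 2 = 37, q_2 = 7*2 + 1 = 15.
q_2 = 15 > 11, so the last convergent with denominator <= 11 is p_1/q_1 = 5/2.
The closest fraction with denominator <= 11 is either p_1/q_1 or the intermediate fraction (k*p_1 + p_0)/(k*q_1 + q_0) with the largest k >= 1 whose denominator stays <= 11; these approach x as k grows, and every other convergent or intermediate fraction in range is farther away.
Largest k: floor((11 - q_0)/q_1) = floor((11 - 1)/2) = 5.
That gives (5*5 + 2)/(5*2 + 1) = 27/11.
Compare the errors: |x - 5/2| = |227*2 - 5*92|/(92*2) = 6/184, and |x - 27/11| = |227*11 - 27*92|/(92*11) = 13/1012.
Cross-multiplying, 13*184 = 2392 < 6072 = 6*1012, so 13/1012 is smaller: the intermediate fraction 27/11 is closer to x than 5/2.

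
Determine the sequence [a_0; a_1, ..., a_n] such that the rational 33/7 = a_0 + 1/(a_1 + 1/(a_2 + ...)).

Run the Euclidean algorithm on 33 and 7; the successive quotients are the partial quotients a_0, a_1, ... (each step inverts the fractional part left over by the previous one):
  33 = 4*7 + 5, so a_0 = 4.
  7 = 1*5 + 2, so a_1 = 1.
  5 = 2*2 + 1, so a_2 = 2.
  2 = 2*1 + 0, so a_3 = 2.
The remainder reaches 0 after 4 divisions, so the expansion has 4 partial quotients, read off in order.

[4; 1, 2, 2]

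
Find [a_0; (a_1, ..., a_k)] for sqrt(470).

Write x_i = (sqrt(470) + m_i)/d_i with (m_0, d_0) = (0, 1). a_0 = floor(sqrt(470)) = 21, since 21^2 = 441 <= 470 < 484 = 22^2.
Iterate m_{i+1} = d_i*a_i - m_i, d_{i+1} = (470 - m_{i+1}^2)/d_i, a_{i+1} = floor((a_0 + m_{i+1})/d_{i+1}):
  m_1 = 1*21 - 0 = 21, d_1 = (470 - 21^2)/1 = 29/1 = 29, a_1 = floor((21 + 21)/29) = 1.
  m_2 = 29*1 - 21 = 8, d_2 = (470 - 8^2)/29 = 406/29 = 14, a_2 = floor((21 + 8)/14) = 2.
  m_3 = 14*2 - 8 = 20, d_3 = (470 - 20^2)/14 = 70/14 = 5, a_3 = floor((21 + 20)/5) = 8.
  m_4 = 5*8 - 20 = 20, d_4 = (470 - 20^2)/5 = 70/5 = 14, a_4 = floor((21 + 20)/14) = 2.
  m_5 = 14*2 - 20 = 8, d_5 = (470 - 8^2)/14 = 406/14 = 29, a_5 = floor((21 + 8)/29) = 1.
  m_6 = 29*1 - 8 = 21, d_6 = (470 - 21^2)/29 = 29/29 = 1, a_6 = floor((21 + 21)/1) = 42.
  m_7 = 1*42 - 21 = 21, d_7 = (470 - 21^2)/1 = 29/1 = 29: (m_7, d_7) = (m_1, d_1) = (21, 29), so from here the quotients repeat a_1, ..., a_6; the period length is 6.
Hence the expansion of sqrt(470) is a_0 = 21 followed by the repeating block 1, 2, 8, 2, 1, 42 (period 6).

[21; (1, 2, 8, 2, 1, 42)]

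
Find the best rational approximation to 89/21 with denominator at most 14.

55/13

Expand x = 89/21 as a continued fraction with the Euclidean algorithm:
  89 = 4*21 + 5, so a_0 = 4.
  21 = 4*5 + 1, so a_1 = 4.
  5 = 5*1 + 0, so a_2 = 5.
so x = [4; 4, 5].
Convergents (p_i = a_i*p_{i-1} + p_{i-2}, q_i = a_i*q_{i-1} + q_{i-2} with p_{-2}=0, p_{-1}=1, q_{-2}=1, q_{-1}=0), until the denominator exceeds 14:
  i=0: a_0=4, p_0 = 4*1 + 0 = 4, q_0 = 4*0 + 1 = 1.
  i=1: a_1=4, p_1 = 4*4 + 1 = 17, q_1 = 4*1 + 0 = 4.
  i=2: a_2=5, p_2 = 5*17 + 4 = 89, q_2 = 5*4 + 1 = 21.
q_2 = 21 > 14, so the last convergent with denominator <= 14 is p_1/q_1 = 17/4.
The closest fraction with denominator <= 14 is either p_1/q_1 or the intermediate fraction (k*p_1 + p_0)/(k*q_1 + q_0) with the largest k >= 1 whose denominator stays <= 14; these approach x as k grows, and every other convergent or intermediate fraction in range is farther away.
Largest k: floor((14 - q_0)/q_1) = floor((14 - 1)/4) = 3.
That gives (3*17 + 4)/(3*4 + 1) = 55/13.
Compare the errors: |x - 17/4| = |89*4 - 17*21|/(21*4) = 1/84, and |x - 55/13| = |89*13 - 55*21|/(21*13) = 2/273.
Cross-multiplying, 2*84 = 168 < 273 = 1*273, so 2/273 is smaller: the intermediate fraction 55/13 is closer to x than 17/4.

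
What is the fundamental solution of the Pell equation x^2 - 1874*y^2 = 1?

(x, y) = (21455425, 495624)

First expand sqrt(1874) as a continued fraction. With x_i = (sqrt(1874) + m_i)/d_i and (m_0, d_0) = (0, 1): a_0 = floor(sqrt(1874)) = 43, since 43^2 = 1849 <= 1874 < 1936 = 44^2.
Iterate m_{i+1} = d_i*a_i - m_i, d_{i+1} = (1874 - m_{i+1}^2)/d_i, a_{i+1} = floor((a_0 + m_{i+1})/d_{i+1}):
  m_1 = 1*43 - 0 = 43, d_1 = (1874 - 43^2)/1 = 25/1 = 25, a_1 = floor((43 + 43)/25) = 3.
  m_2 = 25*3 - 43 = 32, d_2 = (1874 - 32^2)/25 = 850/25 = 34, a_2 = floor((43 + 32)/34) = 2.
  m_3 = 34*2 - 32 = 36, d_3 = (1874 - 36^2)/34 = 578/34 = 17, a_3 = floor((43 + 36)/17) = 4.
  m_4 = 17*4 - 36 = 32, d_4 = (1874 - 32^2)/17 = 850/17 = 50, a_4 = floor((43 + 32)/50) = 1.
  m_5 = 50*1 - 32 = 18, d_5 = (1874 - 18^2)/50 = 1550/50 = 31, a_5 = floor((43 + 18)/31) = 1.
  m_6 = 31*1 - 18 = 13, d_6 = (1874 - 13^2)/31 = 1705/31 = 55, a_6 = floor((43 + 13)/55) = 1.
  m_7 = 55*1 - 13 = 42, d_7 = (1874 - 42^2)/55 = 110/55 = 2, a_7 = floor((43 + 42)/2) = 42.
  m_8 = 2*42 - 42 = 42, d_8 = (1874 - 42^2)/2 = 110/2 = 55, a_8 = floor((43 + 42)/55) = 1.
  m_9 = 55*1 - 42 = 13, d_9 = (1874 - 13^2)/55 = 1705/55 = 31, a_9 = floor((43 + 13)/31) = 1.
  m_10 = 31*1 - 13 = 18, d_10 = (1874 - 18^2)/31 = 1550/31 = 50, a_10 = floor((43 + 18)/50) = 1.
  m_11 = 50*1 - 18 = 32, d_11 = (1874 - 32^2)/50 = 850/50 = 17, a_11 = floor((43 + 32)/17) = 4.
  m_12 = 17*4 - 32 = 36, d_12 = (1874 - 36^2)/17 = 578/17 = 34, a_12 = floor((43 + 36)/34) = 2.
  m_13 = 34*2 - 36 = 32, d_13 = (1874 - 32^2)/34 = 850/34 = 25, a_13 = floor((43 + 32)/25) = 3.
  m_14 = 25*3 - 32 = 43, d_14 = (1874 - 43^2)/25 = 25/25 = 1, a_14 = floor((43 + 43)/1) = 86.
  m_15 = 1*86 - 43 = 43, d_15 = (1874 - 43^2)/1 = 25/1 = 25: (m_15, d_15) = (m_1, d_1) = (43, 25), so from here the quotients repeat a_1, ..., a_14; the period length is 14.
So sqrt(1874) = [43; (3, 2, 4, 1, 1, 1, 42, 1, 1, 1, 4, 2, 3, 86)] with period length k = 14.
k is even, so the fundamental solution of x^2 - 1874y^2 = 1 is (p_{k-1}, q_{k-1}) = (p_13, q_13); compute convergents through index 13.
Convergents (p_i = a_i*p_{i-1} + p_{i-2}, q_i = a_i*q_{i-1} + q_{i-2} with p_{-2}=0, p_{-1}=1, q_{-2}=1, q_{-1}=0):
  i=0: a_0=43, p_0 = 43*1 + 0 = 43, q_0 = 43*0 + 1 = 1.
  i=1: a_1=3, p_1 = 3*43 + 1 = 130, q_1 = 3*1 + 0 = 3.
  i=2: a_2=2, p_2 = 2*130 + 43 = 303, q_2 = 2*3 + 1 = 7.
  i=3: a_3=4, p_3 = 4*303 + 130 = 1342, q_3 = 4*7 + 3 = 31.
  i=4: a_4=1, p_4 = 1*1342 + 303 = 1645, q_4 = 1*31 + 7 = 38.
  i=5: a_5=1, p_5 = 1*1645 + 1342 = 2987, q_5 = 1*38 + 31 = 69.
  i=6: a_6=1, p_6 = 1*2987 + 1645 = 4632, q_6 = 1*69 + 38 = 107.
  i=7: a_7=42, p_7 = 42*4632 + 2987 = 197531, q_7 = 42*107 + 69 = 4563.
  i=8: a_8=1, p_8 = 1*197531 + 4632 = 202163, q_8 = 1*4563 + 107 = 4670.
  i=9: a_9=1, p_9 = 1*202163 + 197531 = 399694, q_9 = 1*4670 + 4563 = 9233.
  i=10: a_10=1, p_10 = 1*399694 + 202163 = 601857, q_10 = 1*9233 + 4670 = 13903.
  i=11: a_11=4, p_11 = 4*601857 + 399694 = 2807122, q_11 = 4*13903 + 9233 = 64845.
  i=12: a_12=2, p_12 = 2*2807122 + 601857 = 6216101, q_12 = 2*64845 + 13903 = 143593.
  i=13: a_13=3, p_13 = 3*6216101 + 2807122 = 21455425, q_13 = 3*143593 + 64845 = 495624.
Check: 21455425^2 - 1874*495624^2 = 460335261930625 - 460335261930624 = 1, so (x, y) = (21455425, 495624) solves the equation, and by the theorem it is the least positive solution.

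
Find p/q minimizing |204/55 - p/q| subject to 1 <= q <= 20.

63/17

Expand x = 204/55 as a continued fraction with the Euclidean algorithm:
  204 = 3*55 + 39, so a_0 = 3.
  55 = 1*39 + 16, so a_1 = 1.
  39 = 2*16 + 7, so a_2 = 2.
  16 = 2*7 + 2, so a_3 = 2.
  7 = 3*2 + 1, so a_4 = 3.
  2 = 2*1 + 0, so a_5 = 2.
so x = [3; 1, 2, 2, 3, 2].
Convergents (p_i = a_i*p_{i-1} + p_{i-2}, q_i = a_i*q_{i-1} + q_{i-2} with p_{-2}=0, p_{-1}=1, q_{-2}=1, q_{-1}=0), until the denominator exceeds 20:
  i=0: a_0=3, p_0 = 3*1 + 0 = 3, q_0 = 3*0 + 1 = 1.
  i=1: a_1=1, p_1 = 1*3 + 1 = 4, q_1 = 1*1 + 0 = 1.
  i=2: a_2=2, p_2 = 2*4 + 3 = 11, q_2 = 2*1 + 1 = 3.
  i=3: a_3=2, p_3 = 2*11 + 4 = 26, q_3 = 2*3 + 1 = 7.
  i=4: a_4=3, p_4 = 3*26 + 11 = 89, q_4 = 3*7 + 3 = 24.
q_4 = 24 > 20, so the last convergent with denominator <= 20 is p_3/q_3 = 26/7.
The closest fraction with denominator <= 20 is either p_3/q_3 or the intermediate fraction (k*p_3 + p_2)/(k*q_3 + q_2) with the largest k >= 1 whose denominator stays <= 20; these approach x as k grows, and every other convergent or intermediate fraction in range is farther away.
Largest k: floor((20 - q_2)/q_3) = floor((20 - 3)/7) = 2.
That gives (2*26 + 11)/(2*7 + 3) = 63/17.
Compare the errors: |x - 26/7| = |204*7 - 26*55|/(55*7) = 2/385, and |x - 63/17| = |204*17 - 63*55|/(55*17) = 3/935.
Cross-multiplying, 3*385 = 1155 < 1870 = 2*935, so 3/935 is smaller: the intermediate fraction 63/17 is closer to x than 26/7.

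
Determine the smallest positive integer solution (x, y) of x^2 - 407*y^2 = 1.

First expand sqrt(407) as a continued fraction. With x_i = (sqrt(407) + m_i)/d_i and (m_0, d_0) = (0, 1): a_0 = floor(sqrt(407)) = 20, since 20^2 = 400 <= 407 < 441 = 21^2.
Iterate m_{i+1} = d_i*a_i - m_i, d_{i+1} = (407 - m_{i+1}^2)/d_i, a_{i+1} = floor((a_0 + m_{i+1})/d_{i+1}):
  m_1 = 1*20 - 0 = 20, d_1 = (407 - 20^2)/1 = 7/1 = 7, a_1 = floor((20 + 20)/7) = 5.
  m_2 = 7*5 - 20 = 15, d_2 = (407 - 15^2)/7 = 182/7 = 26, a_2 = floor((20 + 15)/26) = 1.
  m_3 = 26*1 - 15 = 11, d_3 = (407 - 11^2)/26 = 286/26 = 11, a_3 = floor((20 + 11)/11) = 2.
  m_4 = 11*2 - 11 = 11, d_4 = (407 - 11^2)/11 = 286/11 = 26, a_4 = floor((20 + 11)/26) = 1.
  m_5 = 26*1 - 11 = 15, d_5 = (407 - 15^2)/26 = 182/26 = 7, a_5 = floor((20 + 15)/7) = 5.
  m_6 = 7*5 - 15 = 20, d_6 = (407 - 20^2)/7 = 7/7 = 1, a_6 = floor((20 + 20)/1) = 40.
  m_7 = 1*40 - 20 = 20, d_7 = (407 - 20^2)/1 = 7/1 = 7: (m_7, d_7) = (m_1, d_1) = (20, 7), so from here the quotients repeat a_1, ..., a_6; the period length is 6.
So sqrt(407) = [20; (5, 1, 2, 1, 5, 40)] with period length k = 6.
k is even, so the fundamental solution of x^2 - 407y^2 = 1 is (p_{k-1}, q_{k-1}) = (p_5, q_5); compute convergents through index 5.
Convergents (p_i = a_i*p_{i-1} + p_{i-2}, q_i = a_i*q_{i-1} + q_{i-2} with p_{-2}=0, p_{-1}=1, q_{-2}=1, q_{-1}=0):
  i=0: a_0=20, p_0 = 20*1 + 0 = 20, q_0 = 20*0 + 1 = 1.
  i=1: a_1=5, p_1 = 5*20 + 1 = 101, q_1 = 5*1 + 0 = 5.
  i=2: a_2=1, p_2 = 1*101 + 20 = 121, q_2 = 1*5 + 1 = 6.
  i=3: a_3=2, p_3 = 2*121 + 101 = 343, q_3 = 2*6 + 5 = 17.
  i=4: a_4=1, p_4 = 1*343 + 121 = 464, q_4 = 1*17 + 6 = 23.
  i=5: a_5=5, p_5 = 5*464 + 343 = 2663, q_5 = 5*23 + 17 = 132.
Check: 2663^2 - 407*132^2 = 7091569 - 7091568 = 1, so (x, y) = (2663, 132) solves the equation, and by the theorem it is the least positive solution.

(x, y) = (2663, 132)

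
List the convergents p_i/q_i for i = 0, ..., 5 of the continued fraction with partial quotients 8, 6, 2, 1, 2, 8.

8/1, 49/6, 106/13, 155/19, 416/51, 3483/427

Using the convergent recurrence p_i = a_i*p_{i-1} + p_{i-2}, q_i = a_i*q_{i-1} + q_{i-2} with p_{-2}=0, p_{-1}=1, q_{-2}=1, q_{-1}=0:
  i=0: a_0=8, p_0 = 8*1 + 0 = 8, q_0 = 8*0 + 1 = 1.
  i=1: a_1=6, p_1 = 6*8 + 1 = 49, q_1 = 6*1 + 0 = 6.
  i=2: a_2=2, p_2 = 2*49 + 8 = 106, q_2 = 2*6 + 1 = 13.
  i=3: a_3=1, p_3 = 1*106 + 49 = 155, q_3 = 1*13 + 6 = 19.
  i=4: a_4=2, p_4 = 2*155 + 106 = 416, q_4 = 2*19 + 13 = 51.
  i=5: a_5=8, p_5 = 8*416 + 155 = 3483, q_5 = 8*51 + 19 = 427.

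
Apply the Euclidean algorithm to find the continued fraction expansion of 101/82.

Run the Euclidean algorithm on 101 and 82; the successive quotients are the partial quotients a_0, a_1, ... (each step inverts the fractional part left over by the previous one):
  101 = 1*82 + 19, so a_0 = 1.
  82 = 4*19 + 6, so a_1 = 4.
  19 = 3*6 + 1, so a_2 = 3.
  6 = 6*1 + 0, so a_3 = 6.
The remainder reaches 0 after 4 divisions, so the expansion has 4 partial quotients, read off in order.

[1; 4, 3, 6]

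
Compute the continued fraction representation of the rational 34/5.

[6; 1, 4]

Run the Euclidean algorithm on 34 and 5; the successive quotients are the partial quotients a_0, a_1, ... (each step inverts the fractional part left over by the previous one):
  34 = 6*5 + 4, so a_0 = 6.
  5 = 1*4 + 1, so a_1 = 1.
  4 = 4*1 + 0, so a_2 = 4.
The remainder reaches 0 after 3 divisions, so the expansion has 3 partial quotients, read off in order.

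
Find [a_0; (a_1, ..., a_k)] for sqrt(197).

Write x_i = (sqrt(197) + m_i)/d_i with (m_0, d_0) = (0, 1). a_0 = floor(sqrt(197)) = 14, since 14^2 = 196 <= 197 < 225 = 15^2.
Iterate m_{i+1} = d_i*a_i - m_i, d_{i+1} = (197 - m_{i+1}^2)/d_i, a_{i+1} = floor((a_0 + m_{i+1})/d_{i+1}):
  m_1 = 1*14 - 0 = 14, d_1 = (197 - 14^2)/1 = 1/1 = 1, a_1 = floor((14 + 14)/1) = 28.
  m_2 = 1*28 - 14 = 14, d_2 = (197 - 14^2)/1 = 1/1 = 1: (m_2, d_2) = (m_1, d_1) = (14, 1), so from here the quotient a_1 repeats; the period length is 1.
Hence the expansion of sqrt(197) is a_0 = 14 followed by the repeating block 28 (period 1).

[14; (28)]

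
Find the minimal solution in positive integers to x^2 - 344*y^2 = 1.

First expand sqrt(344) as a continued fraction. With x_i = (sqrt(344) + m_i)/d_i and (m_0, d_0) = (0, 1): a_0 = floor(sqrt(344)) = 18, since 18^2 = 324 <= 344 < 361 = 19^2.
Iterate m_{i+1} = d_i*a_i - m_i, d_{i+1} = (344 - m_{i+1}^2)/d_i, a_{i+1} = floor((a_0 + m_{i+1})/d_{i+1}):
  m_1 = 1*18 - 0 = 18, d_1 = (344 - 18^2)/1 = 20/1 = 20, a_1 = floor((18 + 18)/20) = 1.
  m_2 = 20*1 - 18 = 2, d_2 = (344 - 2^2)/20 = 340/20 = 17, a_2 = floor((18 + 2)/17) = 1.
  m_3 = 17*1 - 2 = 15, d_3 = (344 - 15^2)/17 = 119/17 = 7, a_3 = floor((18 + 15)/7) = 4.
  m_4 = 7*4 - 15 = 13, d_4 = (344 - 13^2)/7 = 175/7 = 25, a_4 = floor((18 + 13)/25) = 1.
  m_5 = 25*1 - 13 = 12, d_5 = (344 - 12^2)/25 = 200/25 = 8, a_5 = floor((18 + 12)/8) = 3.
  m_6 = 8*3 - 12 = 12, d_6 = (344 - 12^2)/8 = 200/8 = 25, a_6 = floor((18 + 12)/25) = 1.
  m_7 = 25*1 - 12 = 13, d_7 = (344 - 13^2)/25 = 175/25 = 7, a_7 = floor((18 + 13)/7) = 4.
  m_8 = 7*4 - 13 = 15, d_8 = (344 - 15^2)/7 = 119/7 = 17, a_8 = floor((18 + 15)/17) = 1.
  m_9 = 17*1 - 15 = 2, d_9 = (344 - 2^2)/17 = 340/17 = 20, a_9 = floor((18 + 2)/20) = 1.
  m_10 = 20*1 - 2 = 18, d_10 = (344 - 18^2)/20 = 20/20 = 1, a_10 = floor((18 + 18)/1) = 36.
  m_11 = 1*36 - 18 = 18, d_11 = (344 - 18^2)/1 = 20/1 = 20: (m_11, d_11) = (m_1, d_1) = (18, 20), so from here the quotients repeat a_1, ..., a_10; the period length is 10.
So sqrt(344) = [18; (1, 1, 4, 1, 3, 1, 4, 1, 1, 36)] with period length k = 10.
k is even, so the fundamental solution of x^2 - 344y^2 = 1 is (p_{k-1}, q_{k-1}) = (p_9, q_9); compute convergents through index 9.
Convergents (p_i = a_i*p_{i-1} + p_{i-2}, q_i = a_i*q_{i-1} + q_{i-2} with p_{-2}=0, p_{-1}=1, q_{-2}=1, q_{-1}=0):
  i=0: a_0=18, p_0 = 18*1 + 0 = 18, q_0 = 18*0 + 1 = 1.
  i=1: a_1=1, p_1 = 1*18 + 1 = 19, q_1 = 1*1 + 0 = 1.
  i=2: a_2=1, p_2 = 1*19 + 18 = 37, q_2 = 1*1 + 1 = 2.
  i=3: a_3=4, p_3 = 4*37 + 19 = 167, q_3 = 4*2 + 1 = 9.
  i=4: a_4=1, p_4 = 1*167 + 37 = 204, q_4 = 1*9 + 2 = 11.
  i=5: a_5=3, p_5 = 3*204 + 167 = 779, q_5 = 3*11 + 9 = 42.
  i=6: a_6=1, p_6 = 1*779 + 204 = 983, q_6 = 1*42 + 11 = 53.
  i=7: a_7=4, p_7 = 4*983 + 779 = 4711, q_7 = 4*53 + 42 = 254.
  i=8: a_8=1, p_8 = 1*4711 + 983 = 5694, q_8 = 1*254 + 53 = 307.
  i=9: a_9=1, p_9 = 1*5694 + 4711 = 10405, q_9 = 1*307 + 254 = 561.
Check: 10405^2 - 344*561^2 = 108264025 - 108264024 = 1, so (x, y) = (10405, 561) solves the equation, and by the theorem it is the least positive solution.

(x, y) = (10405, 561)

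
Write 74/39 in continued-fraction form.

Run the Euclidean algorithm on 74 and 39; the successive quotients are the partial quotients a_0, a_1, ... (each step inverts the fractional part left over by the previous one):
  74 = 1*39 + 35, so a_0 = 1.
  39 = 1*35 + 4, so a_1 = 1.
  35 = 8*4 + 3, so a_2 = 8.
  4 = 1*3 + 1, so a_3 = 1.
  3 = 3*1 + 0, so a_4 = 3.
The remainder reaches 0 after 5 divisions, so the expansion has 5 partial quotients, read off in order.

[1; 1, 8, 1, 3]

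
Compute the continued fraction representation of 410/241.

Run the Euclidean algorithm on 410 and 241; the successive quotients are the partial quotients a_0, a_1, ... (each step inverts the fractional part left over by the previous one):
  410 = 1*241 + 169, so a_0 = 1.
  241 = 1*169 + 72, so a_1 = 1.
  169 = 2*72 + 25, so a_2 = 2.
  72 = 2*25 + 22, so a_3 = 2.
  25 = 1*22 + 3, so a_4 = 1.
  22 = 7*3 + 1, so a_5 = 7.
  3 = 3*1 + 0, so a_6 = 3.
The remainder reaches 0 after 7 divisions, so the expansion has 7 partial quotients, read off in order.

[1; 1, 2, 2, 1, 7, 3]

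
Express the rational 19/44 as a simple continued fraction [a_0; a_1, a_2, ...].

Run the Euclidean algorithm on 19 and 44; the successive quotients are the partial quotients a_0, a_1, ... (each step inverts the fractional part left over by the previous one):
  19 = 0*44 + 19, so a_0 = 0.
  44 = 2*19 + 6, so a_1 = 2.
  19 = 3*6 + 1, so a_2 = 3.
  6 = 6*1 + 0, so a_3 = 6.
The remainder reaches 0 after 4 divisions, so the expansion has 4 partial quotients, read off in order.

[0; 2, 3, 6]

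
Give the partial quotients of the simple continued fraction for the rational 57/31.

Run the Euclidean algorithm on 57 and 31; the successive quotients are the partial quotients a_0, a_1, ... (each step inverts the fractional part left over by the previous one):
  57 = 1*31 + 26, so a_0 = 1.
  31 = 1*26 + 5, so a_1 = 1.
  26 = 5*5 + 1, so a_2 = 5.
  5 = 5*1 + 0, so a_3 = 5.
The remainder reaches 0 after 4 divisions, so the expansion has 4 partial quotients, read off in order.

[1; 1, 5, 5]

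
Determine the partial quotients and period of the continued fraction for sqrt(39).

Write x_i = (sqrt(39) + m_i)/d_i with (m_0, d_0) = (0, 1). a_0 = floor(sqrt(39)) = 6, since 6^2 = 36 <= 39 < 49 = 7^2.
Iterate m_{i+1} = d_i*a_i - m_i, d_{i+1} = (39 - m_{i+1}^2)/d_i, a_{i+1} = floor((a_0 + m_{i+1})/d_{i+1}):
  m_1 = 1*6 - 0 = 6, d_1 = (39 - 6^2)/1 = 3/1 = 3, a_1 = floor((6 + 6)/3) = 4.
  m_2 = 3*4 - 6 = 6, d_2 = (39 - 6^2)/3 = 3/3 = 1, a_2 = floor((6 + 6)/1) = 12.
  m_3 = 1*12 - 6 = 6, d_3 = (39 - 6^2)/1 = 3/1 = 3: (m_3, d_3) = (m_1, d_1) = (6, 3), so from here the quotients repeat a_1, a_2; the period length is 2.
Hence the expansion of sqrt(39) is a_0 = 6 followed by the repeating block 4, 12 (period 2).

[6; (4, 12)]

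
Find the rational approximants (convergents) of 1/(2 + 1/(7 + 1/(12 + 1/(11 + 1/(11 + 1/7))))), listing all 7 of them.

0/1, 1/2, 7/15, 85/182, 942/2017, 10447/22369, 74071/158600

Using the convergent recurrence p_i = a_i*p_{i-1} + p_{i-2}, q_i = a_i*q_{i-1} + q_{i-2} with p_{-2}=0, p_{-1}=1, q_{-2}=1, q_{-1}=0:
  i=0: a_0=0, p_0 = 0*1 + 0 = 0, q_0 = 0*0 + 1 = 1.
  i=1: a_1=2, p_1 = 2*0 + 1 = 1, q_1 = 2*1 + 0 = 2.
  i=2: a_2=7, p_2 = 7*1 + 0 = 7, q_2 = 7*2 + 1 = 15.
  i=3: a_3=12, p_3 = 12*7 + 1 = 85, q_3 = 12*15 + 2 = 182.
  i=4: a_4=11, p_4 = 11*85 + 7 = 942, q_4 = 11*182 + 15 = 2017.
  i=5: a_5=11, p_5 = 11*942 + 85 = 10447, q_5 = 11*2017 + 182 = 22369.
  i=6: a_6=7, p_6 = 7*10447 + 942 = 74071, q_6 = 7*22369 + 2017 = 158600.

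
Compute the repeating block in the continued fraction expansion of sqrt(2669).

[51; (1, 1, 1, 25, 6, 25, 1, 1, 1, 102)]

Write x_i = (sqrt(2669) + m_i)/d_i with (m_0, d_0) = (0, 1). a_0 = floor(sqrt(2669)) = 51, since 51^2 = 2601 <= 2669 < 2704 = 52^2.
Iterate m_{i+1} = d_i*a_i - m_i, d_{i+1} = (2669 - m_{i+1}^2)/d_i, a_{i+1} = floor((a_0 + m_{i+1})/d_{i+1}):
  m_1 = 1*51 - 0 = 51, d_1 = (2669 - 51^2)/1 = 68/1 = 68, a_1 = floor((51 + 51)/68) = 1.
  m_2 = 68*1 - 51 = 17, d_2 = (2669 - 17^2)/68 = 2380/68 = 35, a_2 = floor((51 + 17)/35) = 1.
  m_3 = 35*1 - 17 = 18, d_3 = (2669 - 18^2)/35 = 2345/35 = 67, a_3 = floor((51 + 18)/67) = 1.
  m_4 = 67*1 - 18 = 49, d_4 = (2669 - 49^2)/67 = 268/67 = 4, a_4 = floor((51 + 49)/4) = 25.
  m_5 = 4*25 - 49 = 51, d_5 = (2669 - 51^2)/4 = 68/4 = 17, a_5 = floor((51 + 51)/17) = 6.
  m_6 = 17*6 - 51 = 51, d_6 = (2669 - 51^2)/17 = 68/17 = 4, a_6 = floor((51 + 51)/4) = 25.
  m_7 = 4*25 - 51 = 49, d_7 = (2669 - 49^2)/4 = 268/4 = 67, a_7 = floor((51 + 49)/67) = 1.
  m_8 = 67*1 - 49 = 18, d_8 = (2669 - 18^2)/67 = 2345/67 = 35, a_8 = floor((51 + 18)/35) = 1.
  m_9 = 35*1 - 18 = 17, d_9 = (2669 - 17^2)/35 = 2380/35 = 68, a_9 = floor((51 + 17)/68) = 1.
  m_10 = 68*1 - 17 = 51, d_10 = (2669 - 51^2)/68 = 68/68 = 1, a_10 = floor((51 + 51)/1) = 102.
  m_11 = 1*102 - 51 = 51, d_11 = (2669 - 51^2)/1 = 68/1 = 68: (m_11, d_11) = (m_1, d_1) = (51, 68), so from here the quotients repeat a_1, ..., a_10; the period length is 10.
Hence the expansion of sqrt(2669) is a_0 = 51 followed by the repeating block 1, 1, 1, 25, 6, 25, 1, 1, 1, 102 (period 10).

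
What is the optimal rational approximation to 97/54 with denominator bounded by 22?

Expand x = 97/54 as a continued fraction with the Euclidean algorithm:
  97 = 1*54 + 43, so a_0 = 1.
  54 = 1*43 + 11, so a_1 = 1.
  43 = 3*11 + 10, so a_2 = 3.
  11 = 1*10 + 1, so a_3 = 1.
  10 = 10*1 + 0, so a_4 = 10.
so x = [1; 1, 3, 1, 10].
Convergents (p_i = a_i*p_{i-1} + p_{i-2}, q_i = a_i*q_{i-1} + q_{i-2} with p_{-2}=0, p_{-1}=1, q_{-2}=1, q_{-1}=0), until the denominator exceeds 22:
  i=0: a_0=1, p_0 = 1*1 + 0 = 1, q_0 = 1*0 + 1 = 1.
  i=1: a_1=1, p_1 = 1*1 + 1 = 2, q_1 = 1*1 + 0 = 1.
  i=2: a_2=3, p_2 = 3*2 + 1 = 7, q_2 = 3*1 + 1 = 4.
  i=3: a_3=1, p_3 = 1*7 + 2 = 9, q_3 = 1*4 + 1 = 5.
  i=4: a_4=10, p_4 = 10*9 + 7 = 97, q_4 = 10*5 + 4 = 54.
q_4 = 54 > 22, so the last convergent with denominator <= 22 is p_3/q_3 = 9/5.
The closest fraction with denominator <= 22 is either p_3/q_3 or the intermediate fraction (k*p_3 + p_2)/(k*q_3 + q_2) with the largest k >= 1 whose denominator stays <= 22; these approach x as k grows, and every other convergent or intermediate fraction in range is farther away.
Largest k: floor((22 - q_2)/q_3) = floor((22 - 4)/5) = 3.
That gives (3*9 + 7)/(3*5 + 4) = 34/19.
Compare the errors: |x - 9/5| = |97*5 - 9*54|/(54*5) = 1/270, and |x - 34/19| = |97*19 - 34*54|/(54*19) = 7/1026.
Cross-multiplying, 1*1026 = 1026 < 1890 = 7*270, so 1/270 is smaller: the convergent 9/5 is closer to x than 34/19.

9/5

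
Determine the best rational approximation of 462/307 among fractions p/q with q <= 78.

116/77

Expand x = 462/307 as a continued fraction with the Euclidean algorithm:
  462 = 1*307 + 155, so a_0 = 1.
  307 = 1*155 + 152, so a_1 = 1.
  155 = 1*152 + 3, so a_2 = 1.
  152 = 50*3 + 2, so a_3 = 50.
  3 = 1*2 + 1, so a_4 = 1.
  2 = 2*1 + 0, so a_5 = 2.
so x = [1; 1, 1, 50, 1, 2].
Convergents (p_i = a_i*p_{i-1} + p_{i-2}, q_i = a_i*q_{i-1} + q_{i-2} with p_{-2}=0, p_{-1}=1, q_{-2}=1, q_{-1}=0), until the denominator exceeds 78:
  i=0: a_0=1, p_0 = 1*1 + 0 = 1, q_0 = 1*0 + 1 = 1.
  i=1: a_1=1, p_1 = 1*1 + 1 = 2, q_1 = 1*1 + 0 = 1.
  i=2: a_2=1, p_2 = 1*2 + 1 = 3, q_2 = 1*1 + 1 = 2.
  i=3: a_3=50, p_3 = 50*3 + 2 = 152, q_3 = 50*2 + 1 = 101.
q_3 = 101 > 78, so the last convergent with denominator <= 78 is p_2/q_2 = 3/2.
The closest fraction with denominator <= 78 is either p_2/q_2 or the intermediate fraction (k*p_2 + p_1)/(k*q_2 + q_1) with the largest k >= 1 whose denominator stays <= 78; these approach x as k grows, and every other convergent or intermediate fraction in range is farther away.
Largest k: floor((78 - q_1)/q_2) = floor((78 - 1)/2) = 38.
That gives (38*3 + 2)/(38*2 + 1) = 116/77.
Compare the errors: |x - 3/2| = |462*2 - 3*307|/(307*2) = 3/614, and |x - 116/77| = |462*77 - 116*307|/(307*77) = 38/23639.
Cross-multiplying, 38*614 = 23332 < 70917 = 3*23639, so 38/23639 is smaller: the intermediate fraction 116/77 is closer to x than 3/2.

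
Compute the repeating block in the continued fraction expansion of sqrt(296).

Write x_i = (sqrt(296) + m_i)/d_i with (m_0, d_0) = (0, 1). a_0 = floor(sqrt(296)) = 17, since 17^2 = 289 <= 296 < 324 = 18^2.
Iterate m_{i+1} = d_i*a_i - m_i, d_{i+1} = (296 - m_{i+1}^2)/d_i, a_{i+1} = floor((a_0 + m_{i+1})/d_{i+1}):
  m_1 = 1*17 - 0 = 17, d_1 = (296 - 17^2)/1 = 7/1 = 7, a_1 = floor((17 + 17)/7) = 4.
  m_2 = 7*4 - 17 = 11, d_2 = (296 - 11^2)/7 = 175/7 = 25, a_2 = floor((17 + 11)/25) = 1.
  m_3 = 25*1 - 11 = 14, d_3 = (296 - 14^2)/25 = 100/25 = 4, a_3 = floor((17 + 14)/4) = 7.
  m_4 = 4*7 - 14 = 14, d_4 = (296 - 14^2)/4 = 100/4 = 25, a_4 = floor((17 + 14)/25) = 1.
  m_5 = 25*1 - 14 = 11, d_5 = (296 - 11^2)/25 = 175/25 = 7, a_5 = floor((17 + 11)/7) = 4.
  m_6 = 7*4 - 11 = 17, d_6 = (296 - 17^2)/7 = 7/7 = 1, a_6 = floor((17 + 17)/1) = 34.
  m_7 = 1*34 - 17 = 17, d_7 = (296 - 17^2)/1 = 7/1 = 7: (m_7, d_7) = (m_1, d_1) = (17, 7), so from here the quotients repeat a_1, ..., a_6; the period length is 6.
Hence the expansion of sqrt(296) is a_0 = 17 followed by the repeating block 4, 1, 7, 1, 4, 34 (period 6).

[17; (4, 1, 7, 1, 4, 34)]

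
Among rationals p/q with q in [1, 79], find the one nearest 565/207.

Expand x = 565/207 as a continued fraction with the Euclidean algorithm:
  565 = 2*207 + 151, so a_0 = 2.
  207 = 1*151 + 56, so a_1 = 1.
  151 = 2*56 + 39, so a_2 = 2.
  56 = 1*39 + 17, so a_3 = 1.
  39 = 2*17 + 5, so a_4 = 2.
  17 = 3*5 + 2, so a_5 = 3.
  5 = 2*2 + 1, so a_6 = 2.
  2 = 2*1 + 0, so a_7 = 2.
so x = [2; 1, 2, 1, 2, 3, 2, 2].
Convergents (p_i = a_i*p_{i-1} + p_{i-2}, q_i = a_i*q_{i-1} + q_{i-2} with p_{-2}=0, p_{-1}=1, q_{-2}=1, q_{-1}=0), until the denominator exceeds 79:
  i=0: a_0=2, p_0 = 2*1 + 0 = 2, q_0 = 2*0 + 1 = 1.
  i=1: a_1=1, p_1 = 1*2 + 1 = 3, q_1 = 1*1 + 0 = 1.
  i=2: a_2=2, p_2 = 2*3 + 2 = 8, q_2 = 2*1 + 1 = 3.
  i=3: a_3=1, p_3 = 1*8 + 3 = 11, q_3 = 1*3 + 1 = 4.
  i=4: a_4=2, p_4 = 2*11 + 8 = 30, q_4 = 2*4 + 3 = 11.
  i=5: a_5=3, p_5 = 3*30 + 11 = 101, q_5 = 3*11 + 4 = 37.
  i=6: a_6=2, p_6 = 2*101 + 30 = 232, q_6 = 2*37 + 11 = 85.
q_6 = 85 > 79, so the last convergent with denominator <= 79 is p_5/q_5 = 101/37.
The closest fraction with denominator <= 79 is either p_5/q_5 or the intermediate fraction (k*p_5 + p_4)/(k*q_5 + q_4) with the largest k >= 1 whose denominator stays <= 79; these approach x as k grows, and every other convergent or intermediate fraction in range is farther away.
Largest k: floor((79 - q_4)/q_5) = floor((79 - 11)/37) = 1.
That gives (1*101 + 30)/(1*37 + 11) = 131/48.
Compare the errors: |x - 101/37| = |565*37 - 101*207|/(207*37) = 2/7659, and |x - 131/48| = |565*48 - 131*207|/(207*48) = 3/9936.
Cross-multiplying, 2*9936 = 19872 < 22977 = 3*7659, so 2/7659 is smaller: the convergent 101/37 is closer to x than 131/48.

101/37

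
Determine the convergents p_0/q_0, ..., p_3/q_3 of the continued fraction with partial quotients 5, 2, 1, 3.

Using the convergent recurrence p_i = a_i*p_{i-1} + p_{i-2}, q_i = a_i*q_{i-1} + q_{i-2} with p_{-2}=0, p_{-1}=1, q_{-2}=1, q_{-1}=0:
  i=0: a_0=5, p_0 = 5*1 + 0 = 5, q_0 = 5*0 + 1 = 1.
  i=1: a_1=2, p_1 = 2*5 + 1 = 11, q_1 = 2*1 + 0 = 2.
  i=2: a_2=1, p_2 = 1*11 + 5 = 16, q_2 = 1*2 + 1 = 3.
  i=3: a_3=3, p_3 = 3*16 + 11 = 59, q_3 = 3*3 + 2 = 11.

5/1, 11/2, 16/3, 59/11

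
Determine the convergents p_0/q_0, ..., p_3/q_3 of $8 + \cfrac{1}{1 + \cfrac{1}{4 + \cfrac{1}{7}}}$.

Using the convergent recurrence p_i = a_i*p_{i-1} + p_{i-2}, q_i = a_i*q_{i-1} + q_{i-2} with p_{-2}=0, p_{-1}=1, q_{-2}=1, q_{-1}=0:
  i=0: a_0=8, p_0 = 8*1 + 0 = 8, q_0 = 8*0 + 1 = 1.
  i=1: a_1=1, p_1 = 1*8 + 1 = 9, q_1 = 1*1 + 0 = 1.
  i=2: a_2=4, p_2 = 4*9 + 8 = 44, q_2 = 4*1 + 1 = 5.
  i=3: a_3=7, p_3 = 7*44 + 9 = 317, q_3 = 7*5 + 1 = 36.

8/1, 9/1, 44/5, 317/36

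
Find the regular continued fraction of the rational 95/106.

[0; 1, 8, 1, 1, 1, 3]

Run the Euclidean algorithm on 95 and 106; the successive quotients are the partial quotients a_0, a_1, ... (each step inverts the fractional part left over by the previous one):
  95 = 0*106 + 95, so a_0 = 0.
  106 = 1*95 + 11, so a_1 = 1.
  95 = 8*11 + 7, so a_2 = 8.
  11 = 1*7 + 4, so a_3 = 1.
  7 = 1*4 + 3, so a_4 = 1.
  4 = 1*3 + 1, so a_5 = 1.
  3 = 3*1 + 0, so a_6 = 3.
The remainder reaches 0 after 7 divisions, so the expansion has 7 partial quotients, read off in order.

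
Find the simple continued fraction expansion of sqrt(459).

[21; (2, 2, 1, 4, 21, 4, 1, 2, 2, 42)]

Write x_i = (sqrt(459) + m_i)/d_i with (m_0, d_0) = (0, 1). a_0 = floor(sqrt(459)) = 21, since 21^2 = 441 <= 459 < 484 = 22^2.
Iterate m_{i+1} = d_i*a_i - m_i, d_{i+1} = (459 - m_{i+1}^2)/d_i, a_{i+1} = floor((a_0 + m_{i+1})/d_{i+1}):
  m_1 = 1*21 - 0 = 21, d_1 = (459 - 21^2)/1 = 18/1 = 18, a_1 = floor((21 + 21)/18) = 2.
  m_2 = 18*2 - 21 = 15, d_2 = (459 - 15^2)/18 = 234/18 = 13, a_2 = floor((21 + 15)/13) = 2.
  m_3 = 13*2 - 15 = 11, d_3 = (459 - 11^2)/13 = 338/13 = 26, a_3 = floor((21 + 11)/26) = 1.
  m_4 = 26*1 - 11 = 15, d_4 = (459 - 15^2)/26 = 234/26 = 9, a_4 = floor((21 + 15)/9) = 4.
  m_5 = 9*4 - 15 = 21, d_5 = (459 - 21^2)/9 = 18/9 = 2, a_5 = floor((21 + 21)/2) = 21.
  m_6 = 2*21 - 21 = 21, d_6 = (459 - 21^2)/2 = 18/2 = 9, a_6 = floor((21 + 21)/9) = 4.
  m_7 = 9*4 - 21 = 15, d_7 = (459 - 15^2)/9 = 234/9 = 26, a_7 = floor((21 + 15)/26) = 1.
  m_8 = 26*1 - 15 = 11, d_8 = (459 - 11^2)/26 = 338/26 = 13, a_8 = floor((21 + 11)/13) = 2.
  m_9 = 13*2 - 11 = 15, d_9 = (459 - 15^2)/13 = 234/13 = 18, a_9 = floor((21 + 15)/18) = 2.
  m_10 = 18*2 - 15 = 21, d_10 = (459 - 21^2)/18 = 18/18 = 1, a_10 = floor((21 + 21)/1) = 42.
  m_11 = 1*42 - 21 = 21, d_11 = (459 - 21^2)/1 = 18/1 = 18: (m_11, d_11) = (m_1, d_1) = (21, 18), so from here the quotients repeat a_1, ..., a_10; the period length is 10.
Hence the expansion of sqrt(459) is a_0 = 21 followed by the repeating block 2, 2, 1, 4, 21, 4, 1, 2, 2, 42 (period 10).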